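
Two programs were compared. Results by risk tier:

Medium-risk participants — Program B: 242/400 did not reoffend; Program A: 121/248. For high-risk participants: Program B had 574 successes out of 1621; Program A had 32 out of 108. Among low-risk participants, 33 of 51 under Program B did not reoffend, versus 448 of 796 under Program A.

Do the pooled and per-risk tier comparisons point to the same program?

Medium-risk: Program B 242/400 = 60.5%, Program A 121/248 = 48.8% → Program B
High-risk: Program B 574/1621 = 35.4%, Program A 32/108 = 29.6% → Program B
Low-risk: Program B 33/51 = 64.7%, Program A 448/796 = 56.3% → Program B
Overall: Program B 849/2072 = 41.0%, Program A 601/1152 = 52.2% → Program A
Program B wins each risk group but Program A wins overall — the comparison reverses. Program B's participants skew toward high-risk, which has a lower base rate.

No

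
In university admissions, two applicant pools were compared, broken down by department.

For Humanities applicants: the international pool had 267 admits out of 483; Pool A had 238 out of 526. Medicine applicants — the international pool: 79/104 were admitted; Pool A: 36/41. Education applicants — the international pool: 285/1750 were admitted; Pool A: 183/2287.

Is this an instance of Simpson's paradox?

No

Humanities: the international pool 267/483 = 55.3%, Pool A 238/526 = 45.2% → the international pool
Medicine: the international pool 79/104 = 76.0%, Pool A 36/41 = 87.8% → Pool A
Education: the international pool 285/1750 = 16.3%, Pool A 183/2287 = 8.0% → the international pool
Overall: the international pool 631/2337 = 27.0%, Pool A 457/2854 = 16.0% → the international pool
Neither sweeps: the international pool wins 2 of 3 groups, Pool A wins 1. The international pool wins overall but not every group — no Simpson reversal.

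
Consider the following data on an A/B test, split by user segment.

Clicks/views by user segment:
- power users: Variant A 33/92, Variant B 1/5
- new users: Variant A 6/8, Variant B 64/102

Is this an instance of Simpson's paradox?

Power users: Variant A 33/92 = 35.9%, Variant B 1/5 = 20.0% → Variant A
New users: Variant A 6/8 = 75.0%, Variant B 64/102 = 62.7% → Variant A
Overall: Variant A 39/100 = 39.0%, Variant B 65/107 = 60.7% → Variant B
Variant A wins each user group but Variant B wins overall — the comparison reverses. Variant A's views skew toward power users, which has a lower base rate.

Yes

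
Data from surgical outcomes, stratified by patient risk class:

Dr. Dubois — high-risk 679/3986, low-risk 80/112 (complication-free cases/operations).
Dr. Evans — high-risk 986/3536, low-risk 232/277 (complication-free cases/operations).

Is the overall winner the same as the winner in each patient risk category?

Yes

High-risk: Dr. Dubois 679/3986 = 17.0%, Dr. Evans 986/3536 = 27.9% → Dr. Evans
Low-risk: Dr. Dubois 80/112 = 71.4%, Dr. Evans 232/277 = 83.8% → Dr. Evans
Overall: Dr. Dubois 759/4098 = 18.5%, Dr. Evans 1218/3813 = 31.9% → Dr. Evans
Dr. Evans wins overall and in every patient risk group — no reversal.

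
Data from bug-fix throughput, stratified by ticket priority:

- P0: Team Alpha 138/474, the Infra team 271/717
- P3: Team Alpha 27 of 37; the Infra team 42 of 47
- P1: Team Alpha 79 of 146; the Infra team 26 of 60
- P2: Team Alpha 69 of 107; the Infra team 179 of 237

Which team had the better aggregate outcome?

P0: Team Alpha 138/474 = 29.1%, the Infra team 271/717 = 37.8% → the Infra team
P3: Team Alpha 27/37 = 73.0%, the Infra team 42/47 = 89.4% → the Infra team
P1: Team Alpha 79/146 = 54.1%, the Infra team 26/60 = 43.3% → Team Alpha
P2: Team Alpha 69/107 = 64.5%, the Infra team 179/237 = 75.5% → the Infra team
Overall: Team Alpha 313/764 = 41.0%, the Infra team 518/1061 = 48.8% → the Infra team
(Neither sweeps every ticket group, but the Infra team has the higher pooled rate.)

the Infra team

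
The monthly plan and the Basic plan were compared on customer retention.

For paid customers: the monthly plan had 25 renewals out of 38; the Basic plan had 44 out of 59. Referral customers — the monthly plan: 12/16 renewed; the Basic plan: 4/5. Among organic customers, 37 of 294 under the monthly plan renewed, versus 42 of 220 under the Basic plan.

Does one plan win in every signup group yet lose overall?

Paid: the monthly plan 25/38 = 65.8%, the Basic plan 44/59 = 74.6% → the Basic plan
Referral: the monthly plan 12/16 = 75.0%, the Basic plan 4/5 = 80.0% → the Basic plan
Organic: the monthly plan 37/294 = 12.6%, the Basic plan 42/220 = 19.1% → the Basic plan
Overall: the monthly plan 74/348 = 21.3%, the Basic plan 90/284 = 31.7% → the Basic plan
The Basic plan wins overall and in every signup group — no reversal.

No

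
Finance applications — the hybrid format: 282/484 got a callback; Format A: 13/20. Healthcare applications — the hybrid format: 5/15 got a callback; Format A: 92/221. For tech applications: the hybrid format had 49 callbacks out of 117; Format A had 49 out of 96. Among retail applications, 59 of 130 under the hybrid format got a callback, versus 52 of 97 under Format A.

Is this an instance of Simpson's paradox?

Yes

Finance: the hybrid format 282/484 = 58.3%, Format A 13/20 = 65.0% → Format A
Healthcare: the hybrid format 5/15 = 33.3%, Format A 92/221 = 41.6% → Format A
Tech: the hybrid format 49/117 = 41.9%, Format A 49/96 = 51.0% → Format A
Retail: the hybrid format 59/130 = 45.4%, Format A 52/97 = 53.6% → Format A
Overall: the hybrid format 395/746 = 52.9%, Format A 206/434 = 47.5% → the hybrid format
Format A wins each industry group but the hybrid format wins overall — the comparison reverses. Format A's applications skew toward healthcare, which has a lower base rate.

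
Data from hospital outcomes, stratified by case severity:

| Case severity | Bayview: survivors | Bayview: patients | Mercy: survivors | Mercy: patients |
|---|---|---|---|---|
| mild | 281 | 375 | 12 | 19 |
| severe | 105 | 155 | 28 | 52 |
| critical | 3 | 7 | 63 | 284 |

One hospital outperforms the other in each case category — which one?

Mild: Bayview 281/375 = 74.9%, Mercy 12/19 = 63.2% → Bayview
Severe: Bayview 105/155 = 67.7%, Mercy 28/52 = 53.8% → Bayview
Critical: Bayview 3/7 = 42.9%, Mercy 63/284 = 22.2% → Bayview
Bayview has the higher rate in all 3 groups.

Bayview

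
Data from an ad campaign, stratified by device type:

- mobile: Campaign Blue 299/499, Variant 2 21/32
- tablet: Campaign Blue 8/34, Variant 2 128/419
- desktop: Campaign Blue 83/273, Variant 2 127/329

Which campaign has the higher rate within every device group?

Variant 2

Mobile: Campaign Blue 299/499 = 59.9%, Variant 2 21/32 = 65.6% → Variant 2
Tablet: Campaign Blue 8/34 = 23.5%, Variant 2 128/419 = 30.5% → Variant 2
Desktop: Campaign Blue 83/273 = 30.4%, Variant 2 127/329 = 38.6% → Variant 2
Variant 2 has the higher rate in all 3 groups.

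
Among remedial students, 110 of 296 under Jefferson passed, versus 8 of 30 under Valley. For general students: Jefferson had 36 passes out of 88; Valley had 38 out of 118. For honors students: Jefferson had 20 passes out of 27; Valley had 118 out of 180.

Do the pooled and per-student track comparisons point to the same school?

Remedial: Jefferson 110/296 = 37.2%, Valley 8/30 = 26.7% → Jefferson
General: Jefferson 36/88 = 40.9%, Valley 38/118 = 32.2% → Jefferson
Honors: Jefferson 20/27 = 74.1%, Valley 118/180 = 65.6% → Jefferson
Overall: Jefferson 166/411 = 40.4%, Valley 164/328 = 50.0% → Valley
Jefferson wins each student group but Valley wins overall — the comparison reverses. Jefferson's students skew toward remedial, which has a lower base rate.

No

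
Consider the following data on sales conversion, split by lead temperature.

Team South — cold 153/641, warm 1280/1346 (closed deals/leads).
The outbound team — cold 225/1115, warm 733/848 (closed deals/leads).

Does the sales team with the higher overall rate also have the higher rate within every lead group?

Yes

Cold: Team South 153/641 = 23.9%, the outbound team 225/1115 = 20.2% → Team South
Warm: Team South 1280/1346 = 95.1%, the outbound team 733/848 = 86.4% → Team South
Overall: Team South 1433/1987 = 72.1%, the outbound team 958/1963 = 48.8% → Team South
Team South wins overall and in every lead group — no reversal.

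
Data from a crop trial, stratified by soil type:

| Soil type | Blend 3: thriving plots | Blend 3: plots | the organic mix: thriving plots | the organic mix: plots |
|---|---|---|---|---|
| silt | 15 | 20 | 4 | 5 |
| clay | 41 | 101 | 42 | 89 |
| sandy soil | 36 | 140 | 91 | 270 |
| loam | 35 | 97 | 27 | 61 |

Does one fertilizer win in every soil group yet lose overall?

Silt: Blend 3 15/20 = 75.0%, the organic mix 4/5 = 80.0% → the organic mix
Clay: Blend 3 41/101 = 40.6%, the organic mix 42/89 = 47.2% → the organic mix
Sandy soil: Blend 3 36/140 = 25.7%, the organic mix 91/270 = 33.7% → the organic mix
Loam: Blend 3 35/97 = 36.1%, the organic mix 27/61 = 44.3% → the organic mix
Overall: Blend 3 127/358 = 35.5%, the organic mix 164/425 = 38.6% → the organic mix
The organic mix wins overall and in every soil group — no reversal.

No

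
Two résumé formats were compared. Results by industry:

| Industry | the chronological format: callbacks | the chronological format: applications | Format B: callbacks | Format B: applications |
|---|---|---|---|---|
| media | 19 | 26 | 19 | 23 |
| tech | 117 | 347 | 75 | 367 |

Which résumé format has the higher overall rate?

Media: the chronological format 19/26 = 73.1%, Format B 19/23 = 82.6% → Format B
Tech: the chronological format 117/347 = 33.7%, Format B 75/367 = 20.4% → the chronological format
Overall: the chronological format 136/373 = 36.5%, Format B 94/390 = 24.1% → the chronological format
(Neither sweeps every industry group, but the chronological format has the higher pooled rate.)

the chronological format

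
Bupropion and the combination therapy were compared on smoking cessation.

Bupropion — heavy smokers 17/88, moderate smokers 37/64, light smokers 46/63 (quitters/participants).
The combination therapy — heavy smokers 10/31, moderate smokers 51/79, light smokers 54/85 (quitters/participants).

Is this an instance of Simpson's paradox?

No

Heavy smokers: bupropion 17/88 = 19.3%, the combination therapy 10/31 = 32.3% → the combination therapy
Moderate smokers: bupropion 37/64 = 57.8%, the combination therapy 51/79 = 64.6% → the combination therapy
Light smokers: bupropion 46/63 = 73.0%, the combination therapy 54/85 = 63.5% → bupropion
Overall: bupropion 100/215 = 46.5%, the combination therapy 115/195 = 59.0% → the combination therapy
Neither sweeps: bupropion wins 1 of 3 groups, the combination therapy wins 2. The combination therapy wins overall but not every group — no Simpson reversal.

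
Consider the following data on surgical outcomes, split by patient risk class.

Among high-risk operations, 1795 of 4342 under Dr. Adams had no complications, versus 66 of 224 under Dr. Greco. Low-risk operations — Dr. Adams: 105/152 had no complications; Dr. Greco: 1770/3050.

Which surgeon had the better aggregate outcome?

High-risk: Dr. Adams 1795/4342 = 41.3%, Dr. Greco 66/224 = 29.5% → Dr. Adams
Low-risk: Dr. Adams 105/152 = 69.1%, Dr. Greco 1770/3050 = 58.0% → Dr. Adams
Overall: Dr. Adams 1900/4494 = 42.3%, Dr. Greco 1836/3274 = 56.1% → Dr. Greco
(Dr. Adams wins every patient risk group but Dr. Greco wins overall — Dr. Adams's operations skew toward the low-rate high-risk group.)

Dr. Greco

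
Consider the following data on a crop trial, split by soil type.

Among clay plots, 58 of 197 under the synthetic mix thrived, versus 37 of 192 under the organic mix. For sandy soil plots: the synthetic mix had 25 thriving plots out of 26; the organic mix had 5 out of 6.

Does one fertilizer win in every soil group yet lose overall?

Clay: the synthetic mix 58/197 = 29.4%, the organic mix 37/192 = 19.3% → the synthetic mix
Sandy soil: the synthetic mix 25/26 = 96.2%, the organic mix 5/6 = 83.3% → the synthetic mix
Overall: the synthetic mix 83/223 = 37.2%, the organic mix 42/198 = 21.2% → the synthetic mix
The synthetic mix wins overall and in every soil group — no reversal.

No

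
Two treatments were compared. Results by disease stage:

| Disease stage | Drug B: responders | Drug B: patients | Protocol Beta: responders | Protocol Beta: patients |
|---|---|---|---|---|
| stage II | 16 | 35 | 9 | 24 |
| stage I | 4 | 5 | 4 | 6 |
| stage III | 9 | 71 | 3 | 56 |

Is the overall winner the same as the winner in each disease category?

Stage II: Drug B 16/35 = 45.7%, Protocol Beta 9/24 = 37.5% → Drug B
Stage I: Drug B 4/5 = 80.0%, Protocol Beta 4/6 = 66.7% → Drug B
Stage III: Drug B 9/71 = 12.7%, Protocol Beta 3/56 = 5.4% → Drug B
Overall: Drug B 29/111 = 26.1%, Protocol Beta 16/86 = 18.6% → Drug B
Drug B wins overall and in every disease group — no reversal.

Yes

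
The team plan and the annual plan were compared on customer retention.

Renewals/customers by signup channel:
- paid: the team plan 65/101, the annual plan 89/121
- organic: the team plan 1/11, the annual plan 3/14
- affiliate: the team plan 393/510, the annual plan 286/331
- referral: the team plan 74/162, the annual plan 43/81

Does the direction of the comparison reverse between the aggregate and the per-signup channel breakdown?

Paid: the team plan 65/101 = 64.4%, the annual plan 89/121 = 73.6% → the annual plan
Organic: the team plan 1/11 = 9.1%, the annual plan 3/14 = 21.4% → the annual plan
Affiliate: the team plan 393/510 = 77.1%, the annual plan 286/331 = 86.4% → the annual plan
Referral: the team plan 74/162 = 45.7%, the annual plan 43/81 = 53.1% → the annual plan
Overall: the team plan 533/784 = 68.0%, the annual plan 421/547 = 77.0% → the annual plan
The annual plan wins overall and in every signup group — no reversal.

No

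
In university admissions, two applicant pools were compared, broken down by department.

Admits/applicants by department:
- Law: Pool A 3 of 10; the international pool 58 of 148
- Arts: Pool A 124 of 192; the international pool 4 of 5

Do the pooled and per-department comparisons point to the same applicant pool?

Law: Pool A 3/10 = 30.0%, the international pool 58/148 = 39.2% → the international pool
Arts: Pool A 124/192 = 64.6%, the international pool 4/5 = 80.0% → the international pool
Overall: Pool A 127/202 = 62.9%, the international pool 62/153 = 40.5% → Pool A
The international pool wins each department group but Pool A wins overall — the comparison reverses. The international pool's applicants skew toward Law, which has a lower base rate.

No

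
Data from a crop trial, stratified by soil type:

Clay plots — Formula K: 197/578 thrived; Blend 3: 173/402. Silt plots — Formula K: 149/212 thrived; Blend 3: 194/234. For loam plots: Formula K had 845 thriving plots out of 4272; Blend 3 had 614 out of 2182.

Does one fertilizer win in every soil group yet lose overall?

No

Clay: Formula K 197/578 = 34.1%, Blend 3 173/402 = 43.0% → Blend 3
Silt: Formula K 149/212 = 70.3%, Blend 3 194/234 = 82.9% → Blend 3
Loam: Formula K 845/4272 = 19.8%, Blend 3 614/2182 = 28.1% → Blend 3
Overall: Formula K 1191/5062 = 23.5%, Blend 3 981/2818 = 34.8% → Blend 3
Blend 3 wins overall and in every soil group — no reversal.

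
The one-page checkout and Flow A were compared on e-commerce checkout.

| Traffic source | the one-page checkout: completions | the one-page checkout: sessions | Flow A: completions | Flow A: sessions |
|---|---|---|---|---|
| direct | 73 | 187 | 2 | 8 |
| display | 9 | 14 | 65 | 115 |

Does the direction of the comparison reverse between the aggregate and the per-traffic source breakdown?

Yes

Direct: the one-page checkout 73/187 = 39.0%, Flow A 2/8 = 25.0% → the one-page checkout
Display: the one-page checkout 9/14 = 64.3%, Flow A 65/115 = 56.5% → the one-page checkout
Overall: the one-page checkout 82/201 = 40.8%, Flow A 67/123 = 54.5% → Flow A
The one-page checkout wins each traffic group but Flow A wins overall — the comparison reverses. The one-page checkout's sessions skew toward direct, which has a lower base rate.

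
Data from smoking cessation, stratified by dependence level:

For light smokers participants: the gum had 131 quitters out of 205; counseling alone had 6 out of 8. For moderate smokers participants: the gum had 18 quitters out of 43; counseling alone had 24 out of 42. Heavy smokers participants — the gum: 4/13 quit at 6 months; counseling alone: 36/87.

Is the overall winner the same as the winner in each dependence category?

No

Light smokers: the gum 131/205 = 63.9%, counseling alone 6/8 = 75.0% → counseling alone
Moderate smokers: the gum 18/43 = 41.9%, counseling alone 24/42 = 57.1% → counseling alone
Heavy smokers: the gum 4/13 = 30.8%, counseling alone 36/87 = 41.4% → counseling alone
Overall: the gum 153/261 = 58.6%, counseling alone 66/137 = 48.2% → the gum
Counseling alone wins each dependence group but the gum wins overall — the comparison reverses. Counseling alone's participants skew toward heavy smokers, which has a lower base rate.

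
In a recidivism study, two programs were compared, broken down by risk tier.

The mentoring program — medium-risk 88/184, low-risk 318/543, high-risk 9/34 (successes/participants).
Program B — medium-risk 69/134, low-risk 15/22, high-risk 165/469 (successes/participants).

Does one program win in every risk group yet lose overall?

Medium-risk: the mentoring program 88/184 = 47.8%, Program B 69/134 = 51.5% → Program B
Low-risk: the mentoring program 318/543 = 58.6%, Program B 15/22 = 68.2% → Program B
High-risk: the mentoring program 9/34 = 26.5%, Program B 165/469 = 35.2% → Program B
Overall: the mentoring program 415/761 = 54.5%, Program B 249/625 = 39.8% → the mentoring program
Program B wins each risk group but the mentoring program wins overall — the comparison reverses. Program B's participants skew toward high-risk, which has a lower base rate.

Yes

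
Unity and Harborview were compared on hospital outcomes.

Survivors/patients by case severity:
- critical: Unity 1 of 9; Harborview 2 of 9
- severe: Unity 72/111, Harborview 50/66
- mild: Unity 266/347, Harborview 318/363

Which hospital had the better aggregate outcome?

Critical: Unity 1/9 = 11.1%, Harborview 2/9 = 22.2% → Harborview
Severe: Unity 72/111 = 64.9%, Harborview 50/66 = 75.8% → Harborview
Mild: Unity 266/347 = 76.7%, Harborview 318/363 = 87.6% → Harborview
Overall: Unity 339/467 = 72.6%, Harborview 370/438 = 84.5% → Harborview

Harborview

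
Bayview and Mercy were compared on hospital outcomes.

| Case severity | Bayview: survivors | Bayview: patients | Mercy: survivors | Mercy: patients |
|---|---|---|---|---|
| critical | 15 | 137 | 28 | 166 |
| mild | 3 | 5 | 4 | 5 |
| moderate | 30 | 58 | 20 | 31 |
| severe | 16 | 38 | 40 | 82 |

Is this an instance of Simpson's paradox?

Critical: Bayview 15/137 = 10.9%, Mercy 28/166 = 16.9% → Mercy
Mild: Bayview 3/5 = 60.0%, Mercy 4/5 = 80.0% → Mercy
Moderate: Bayview 30/58 = 51.7%, Mercy 20/31 = 64.5% → Mercy
Severe: Bayview 16/38 = 42.1%, Mercy 40/82 = 48.8% → Mercy
Overall: Bayview 64/238 = 26.9%, Mercy 92/284 = 32.4% → Mercy
Mercy wins overall and in every case group — no reversal.

No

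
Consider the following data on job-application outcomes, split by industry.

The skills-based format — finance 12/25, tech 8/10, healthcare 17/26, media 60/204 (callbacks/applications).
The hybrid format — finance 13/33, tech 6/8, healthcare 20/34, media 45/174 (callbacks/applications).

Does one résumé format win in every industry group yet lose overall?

No

Finance: the skills-based format 12/25 = 48.0%, the hybrid format 13/33 = 39.4% → the skills-based format
Tech: the skills-based format 8/10 = 80.0%, the hybrid format 6/8 = 75.0% → the skills-based format
Healthcare: the skills-based format 17/26 = 65.4%, the hybrid format 20/34 = 58.8% → the skills-based format
Media: the skills-based format 60/204 = 29.4%, the hybrid format 45/174 = 25.9% → the skills-based format
Overall: the skills-based format 97/265 = 36.6%, the hybrid format 84/249 = 33.7% → the skills-based format
The skills-based format wins overall and in every industry group — no reversal.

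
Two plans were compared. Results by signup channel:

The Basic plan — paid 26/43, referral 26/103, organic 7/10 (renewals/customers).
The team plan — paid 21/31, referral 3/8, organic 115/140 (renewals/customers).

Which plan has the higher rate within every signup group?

the team plan

Paid: the Basic plan 26/43 = 60.5%, the team plan 21/31 = 67.7% → the team plan
Referral: the Basic plan 26/103 = 25.2%, the team plan 3/8 = 37.5% → the team plan
Organic: the Basic plan 7/10 = 70.0%, the team plan 115/140 = 82.1% → the team plan
The team plan has the higher rate in all 3 groups.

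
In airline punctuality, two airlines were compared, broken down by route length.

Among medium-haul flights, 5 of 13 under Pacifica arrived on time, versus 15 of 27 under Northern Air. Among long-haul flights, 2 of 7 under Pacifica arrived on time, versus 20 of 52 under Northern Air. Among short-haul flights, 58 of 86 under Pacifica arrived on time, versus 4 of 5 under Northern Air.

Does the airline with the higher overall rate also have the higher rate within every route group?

Medium-haul: Pacifica 5/13 = 38.5%, Northern Air 15/27 = 55.6% → Northern Air
Long-haul: Pacifica 2/7 = 28.6%, Northern Air 20/52 = 38.5% → Northern Air
Short-haul: Pacifica 58/86 = 67.4%, Northern Air 4/5 = 80.0% → Northern Air
Overall: Pacifica 65/106 = 61.3%, Northern Air 39/84 = 46.4% → Pacifica
Northern Air wins each route group but Pacifica wins overall — the comparison reverses. Northern Air's flights skew toward long-haul, which has a lower base rate.

No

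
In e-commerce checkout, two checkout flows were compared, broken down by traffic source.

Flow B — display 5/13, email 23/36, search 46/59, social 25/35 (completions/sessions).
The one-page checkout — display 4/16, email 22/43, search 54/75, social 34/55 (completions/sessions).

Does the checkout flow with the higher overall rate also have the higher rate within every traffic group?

Yes

Display: Flow B 5/13 = 38.5%, the one-page checkout 4/16 = 25.0% → Flow B
Email: Flow B 23/36 = 63.9%, the one-page checkout 22/43 = 51.2% → Flow B
Search: Flow B 46/59 = 78.0%, the one-page checkout 54/75 = 72.0% → Flow B
Social: Flow B 25/35 = 71.4%, the one-page checkout 34/55 = 61.8% → Flow B
Overall: Flow B 99/143 = 69.2%, the one-page checkout 114/189 = 60.3% → Flow B
Flow B wins overall and in every traffic group — no reversal.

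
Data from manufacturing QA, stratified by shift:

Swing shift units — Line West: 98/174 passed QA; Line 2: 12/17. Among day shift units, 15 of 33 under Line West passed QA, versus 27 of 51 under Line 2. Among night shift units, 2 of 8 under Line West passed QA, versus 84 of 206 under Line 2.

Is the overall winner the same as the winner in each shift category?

Swing shift: Line West 98/174 = 56.3%, Line 2 12/17 = 70.6% → Line 2
Day shift: Line West 15/33 = 45.5%, Line 2 27/51 = 52.9% → Line 2
Night shift: Line West 2/8 = 25.0%, Line 2 84/206 = 40.8% → Line 2
Overall: Line West 115/215 = 53.5%, Line 2 123/274 = 44.9% → Line West
Line 2 wins each shift group but Line West wins overall — the comparison reverses. Line 2's units skew toward night shift, which has a lower base rate.

No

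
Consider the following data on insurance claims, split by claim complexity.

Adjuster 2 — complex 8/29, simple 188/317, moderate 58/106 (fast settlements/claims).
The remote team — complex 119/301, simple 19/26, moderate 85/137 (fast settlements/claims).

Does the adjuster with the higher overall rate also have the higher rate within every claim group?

No

Complex: Adjuster 2 8/29 = 27.6%, the remote team 119/301 = 39.5% → the remote team
Simple: Adjuster 2 188/317 = 59.3%, the remote team 19/26 = 73.1% → the remote team
Moderate: Adjuster 2 58/106 = 54.7%, the remote team 85/137 = 62.0% → the remote team
Overall: Adjuster 2 254/452 = 56.2%, the remote team 223/464 = 48.1% → Adjuster 2
The remote team wins each claim group but Adjuster 2 wins overall — the comparison reverses. The remote team's claims skew toward complex, which has a lower base rate.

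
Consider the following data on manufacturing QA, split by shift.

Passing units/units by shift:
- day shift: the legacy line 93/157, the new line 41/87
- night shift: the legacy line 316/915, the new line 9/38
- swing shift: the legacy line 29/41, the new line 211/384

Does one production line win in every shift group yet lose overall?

Day shift: the legacy line 93/157 = 59.2%, the new line 41/87 = 47.1% → the legacy line
Night shift: the legacy line 316/915 = 34.5%, the new line 9/38 = 23.7% → the legacy line
Swing shift: the legacy line 29/41 = 70.7%, the new line 211/384 = 54.9% → the legacy line
Overall: the legacy line 438/1113 = 39.4%, the new line 261/509 = 51.3% → the new line
The legacy line wins each shift group but the new line wins overall — the comparison reverses. The legacy line's units skew toward night shift, which has a lower base rate.

Yes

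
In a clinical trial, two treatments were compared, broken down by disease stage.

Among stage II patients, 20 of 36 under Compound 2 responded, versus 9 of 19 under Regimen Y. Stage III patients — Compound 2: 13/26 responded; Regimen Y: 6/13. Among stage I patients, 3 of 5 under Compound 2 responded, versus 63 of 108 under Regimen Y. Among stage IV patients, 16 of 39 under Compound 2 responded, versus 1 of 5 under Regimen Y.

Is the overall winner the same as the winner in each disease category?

No

Stage II: Compound 2 20/36 = 55.6%, Regimen Y 9/19 = 47.4% → Compound 2
Stage III: Compound 2 13/26 = 50.0%, Regimen Y 6/13 = 46.2% → Compound 2
Stage I: Compound 2 3/5 = 60.0%, Regimen Y 63/108 = 58.3% → Compound 2
Stage IV: Compound 2 16/39 = 41.0%, Regimen Y 1/5 = 20.0% → Compound 2
Overall: Compound 2 52/106 = 49.1%, Regimen Y 79/145 = 54.5% → Regimen Y
Compound 2 wins each disease group but Regimen Y wins overall — the comparison reverses. Compound 2's patients skew toward stage IV, which has a lower base rate.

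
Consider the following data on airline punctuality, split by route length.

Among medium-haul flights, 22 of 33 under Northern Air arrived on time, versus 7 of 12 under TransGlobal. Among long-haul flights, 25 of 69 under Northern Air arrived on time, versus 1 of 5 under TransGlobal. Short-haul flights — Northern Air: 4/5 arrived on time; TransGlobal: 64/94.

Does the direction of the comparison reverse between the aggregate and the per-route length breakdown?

Medium-haul: Northern Air 22/33 = 66.7%, TransGlobal 7/12 = 58.3% → Northern Air
Long-haul: Northern Air 25/69 = 36.2%, TransGlobal 1/5 = 20.0% → Northern Air
Short-haul: Northern Air 4/5 = 80.0%, TransGlobal 64/94 = 68.1% → Northern Air
Overall: Northern Air 51/107 = 47.7%, TransGlobal 72/111 = 64.9% → TransGlobal
Northern Air wins each route group but TransGlobal wins overall — the comparison reverses. Northern Air's flights skew toward long-haul, which has a lower base rate.

Yes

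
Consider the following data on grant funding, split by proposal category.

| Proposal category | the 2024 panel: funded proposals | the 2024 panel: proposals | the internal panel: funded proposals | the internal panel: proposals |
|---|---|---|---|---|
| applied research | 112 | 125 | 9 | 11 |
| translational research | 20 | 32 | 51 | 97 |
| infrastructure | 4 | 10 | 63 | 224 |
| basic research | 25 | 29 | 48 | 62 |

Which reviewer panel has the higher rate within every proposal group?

the 2024 panel

Applied research: the 2024 panel 112/125 = 89.6%, the internal panel 9/11 = 81.8% → the 2024 panel
Translational research: the 2024 panel 20/32 = 62.5%, the internal panel 51/97 = 52.6% → the 2024 panel
Infrastructure: the 2024 panel 4/10 = 40.0%, the internal panel 63/224 = 28.1% → the 2024 panel
Basic research: the 2024 panel 25/29 = 86.2%, the internal panel 48/62 = 77.4% → the 2024 panel
The 2024 panel has the higher rate in all 4 groups.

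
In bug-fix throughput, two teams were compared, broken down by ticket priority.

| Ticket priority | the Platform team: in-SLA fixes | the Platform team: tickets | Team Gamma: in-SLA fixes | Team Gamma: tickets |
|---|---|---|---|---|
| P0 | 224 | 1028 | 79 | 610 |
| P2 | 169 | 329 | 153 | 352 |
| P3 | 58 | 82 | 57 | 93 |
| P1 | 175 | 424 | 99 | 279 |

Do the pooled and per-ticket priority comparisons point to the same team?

Yes

P0: the Platform team 224/1028 = 21.8%, Team Gamma 79/610 = 13.0% → the Platform team
P2: the Platform team 169/329 = 51.4%, Team Gamma 153/352 = 43.5% → the Platform team
P3: the Platform team 58/82 = 70.7%, Team Gamma 57/93 = 61.3% → the Platform team
P1: the Platform team 175/424 = 41.3%, Team Gamma 99/279 = 35.5% → the Platform team
Overall: the Platform team 626/1863 = 33.6%, Team Gamma 388/1334 = 29.1% → the Platform team
The Platform team wins overall and in every ticket group — no reversal.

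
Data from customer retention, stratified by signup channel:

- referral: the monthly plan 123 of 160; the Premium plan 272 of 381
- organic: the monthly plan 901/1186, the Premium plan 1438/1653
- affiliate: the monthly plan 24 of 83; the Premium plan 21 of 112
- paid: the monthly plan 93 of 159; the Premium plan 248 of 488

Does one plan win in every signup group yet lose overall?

Referral: the monthly plan 123/160 = 76.9%, the Premium plan 272/381 = 71.4% → the monthly plan
Organic: the monthly plan 901/1186 = 76.0%, the Premium plan 1438/1653 = 87.0% → the Premium plan
Affiliate: the monthly plan 24/83 = 28.9%, the Premium plan 21/112 = 18.8% → the monthly plan
Paid: the monthly plan 93/159 = 58.5%, the Premium plan 248/488 = 50.8% → the monthly plan
Overall: the monthly plan 1141/1588 = 71.9%, the Premium plan 1979/2634 = 75.1% → the Premium plan
Neither sweeps: the monthly plan wins 3 of 4 groups, the Premium plan wins 1. The Premium plan wins overall but not every group — no Simpson reversal.

No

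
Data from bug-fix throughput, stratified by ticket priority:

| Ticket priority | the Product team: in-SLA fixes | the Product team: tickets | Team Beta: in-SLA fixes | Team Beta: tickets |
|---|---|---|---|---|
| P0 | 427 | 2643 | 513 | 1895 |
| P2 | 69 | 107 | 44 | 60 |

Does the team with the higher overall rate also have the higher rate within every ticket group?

Yes

P0: the Product team 427/2643 = 16.2%, Team Beta 513/1895 = 27.1% → Team Beta
P2: the Product team 69/107 = 64.5%, Team Beta 44/60 = 73.3% → Team Beta
Overall: the Product team 496/2750 = 18.0%, Team Beta 557/1955 = 28.5% → Team Beta
Team Beta wins overall and in every ticket group — no reversal.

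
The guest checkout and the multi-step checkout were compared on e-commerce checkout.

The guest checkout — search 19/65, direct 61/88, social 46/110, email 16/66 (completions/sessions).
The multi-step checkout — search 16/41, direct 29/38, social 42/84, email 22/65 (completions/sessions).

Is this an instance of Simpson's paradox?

No

Search: the guest checkout 19/65 = 29.2%, the multi-step checkout 16/41 = 39.0% → the multi-step checkout
Direct: the guest checkout 61/88 = 69.3%, the multi-step checkout 29/38 = 76.3% → the multi-step checkout
Social: the guest checkout 46/110 = 41.8%, the multi-step checkout 42/84 = 50.0% → the multi-step checkout
Email: the guest checkout 16/66 = 24.2%, the multi-step checkout 22/65 = 33.8% → the multi-step checkout
Overall: the guest checkout 142/329 = 43.2%, the multi-step checkout 109/228 = 47.8% → the multi-step checkout
The multi-step checkout wins overall and in every traffic group — no reversal.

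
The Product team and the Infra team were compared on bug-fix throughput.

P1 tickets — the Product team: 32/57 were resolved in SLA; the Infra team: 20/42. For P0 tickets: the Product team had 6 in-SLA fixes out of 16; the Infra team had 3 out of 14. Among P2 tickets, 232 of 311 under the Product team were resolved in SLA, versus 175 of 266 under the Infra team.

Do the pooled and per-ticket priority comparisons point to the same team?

P1: the Product team 32/57 = 56.1%, the Infra team 20/42 = 47.6% → the Product team
P0: the Product team 6/16 = 37.5%, the Infra team 3/14 = 21.4% → the Product team
P2: the Product team 232/311 = 74.6%, the Infra team 175/266 = 65.8% → the Product team
Overall: the Product team 270/384 = 70.3%, the Infra team 198/322 = 61.5% → the Product team
The Product team wins overall and in every ticket group — no reversal.

Yes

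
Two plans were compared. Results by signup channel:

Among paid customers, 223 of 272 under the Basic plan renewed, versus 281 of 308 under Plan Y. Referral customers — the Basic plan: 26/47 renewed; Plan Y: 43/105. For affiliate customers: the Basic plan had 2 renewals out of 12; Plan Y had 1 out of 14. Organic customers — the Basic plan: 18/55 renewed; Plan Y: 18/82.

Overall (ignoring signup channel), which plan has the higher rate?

the Basic plan

Paid: the Basic plan 223/272 = 82.0%, Plan Y 281/308 = 91.2% → Plan Y
Referral: the Basic plan 26/47 = 55.3%, Plan Y 43/105 = 41.0% → the Basic plan
Affiliate: the Basic plan 2/12 = 16.7%, Plan Y 1/14 = 7.1% → the Basic plan
Organic: the Basic plan 18/55 = 32.7%, Plan Y 18/82 = 22.0% → the Basic plan
Overall: the Basic plan 269/386 = 69.7%, Plan Y 343/509 = 67.4% → the Basic plan
(Neither sweeps every signup group, but the Basic plan has the higher pooled rate.)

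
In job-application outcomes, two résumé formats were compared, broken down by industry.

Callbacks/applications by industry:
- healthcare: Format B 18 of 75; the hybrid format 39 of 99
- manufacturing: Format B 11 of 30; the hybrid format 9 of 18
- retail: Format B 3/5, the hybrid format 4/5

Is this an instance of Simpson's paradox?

No

Healthcare: Format B 18/75 = 24.0%, the hybrid format 39/99 = 39.4% → the hybrid format
Manufacturing: Format B 11/30 = 36.7%, the hybrid format 9/18 = 50.0% → the hybrid format
Retail: Format B 3/5 = 60.0%, the hybrid format 4/5 = 80.0% → the hybrid format
Overall: Format B 32/110 = 29.1%, the hybrid format 52/122 = 42.6% → the hybrid format
The hybrid format wins overall and in every industry group — no reversal.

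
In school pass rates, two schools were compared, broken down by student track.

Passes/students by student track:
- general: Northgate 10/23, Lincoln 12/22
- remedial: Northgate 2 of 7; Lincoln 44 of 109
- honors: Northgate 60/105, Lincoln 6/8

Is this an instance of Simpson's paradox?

Yes

General: Northgate 10/23 = 43.5%, Lincoln 12/22 = 54.5% → Lincoln
Remedial: Northgate 2/7 = 28.6%, Lincoln 44/109 = 40.4% → Lincoln
Honors: Northgate 60/105 = 57.1%, Lincoln 6/8 = 75.0% → Lincoln
Overall: Northgate 72/135 = 53.3%, Lincoln 62/139 = 44.6% → Northgate
Lincoln wins each student group but Northgate wins overall — the comparison reverses. Lincoln's students skew toward remedial, which has a lower base rate.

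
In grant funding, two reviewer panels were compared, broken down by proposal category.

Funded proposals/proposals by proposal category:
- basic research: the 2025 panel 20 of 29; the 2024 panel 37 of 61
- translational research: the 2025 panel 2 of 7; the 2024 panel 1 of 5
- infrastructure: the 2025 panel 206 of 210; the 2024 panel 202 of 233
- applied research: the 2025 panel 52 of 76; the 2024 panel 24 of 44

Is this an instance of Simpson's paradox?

No

Basic research: the 2025 panel 20/29 = 69.0%, the 2024 panel 37/61 = 60.7% → the 2025 panel
Translational research: the 2025 panel 2/7 = 28.6%, the 2024 panel 1/5 = 20.0% → the 2025 panel
Infrastructure: the 2025 panel 206/210 = 98.1%, the 2024 panel 202/233 = 86.7% → the 2025 panel
Applied research: the 2025 panel 52/76 = 68.4%, the 2024 panel 24/44 = 54.5% → the 2025 panel
Overall: the 2025 panel 280/322 = 87.0%, the 2024 panel 264/343 = 77.0% → the 2025 panel
The 2025 panel wins overall and in every proposal group — no reversal.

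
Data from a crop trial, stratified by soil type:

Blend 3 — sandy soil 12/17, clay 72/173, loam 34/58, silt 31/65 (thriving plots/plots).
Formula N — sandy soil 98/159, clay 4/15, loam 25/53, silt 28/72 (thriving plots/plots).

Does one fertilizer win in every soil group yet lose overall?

Yes

Sandy soil: Blend 3 12/17 = 70.6%, Formula N 98/159 = 61.6% → Blend 3
Clay: Blend 3 72/173 = 41.6%, Formula N 4/15 = 26.7% → Blend 3
Loam: Blend 3 34/58 = 58.6%, Formula N 25/53 = 47.2% → Blend 3
Silt: Blend 3 31/65 = 47.7%, Formula N 28/72 = 38.9% → Blend 3
Overall: Blend 3 149/313 = 47.6%, Formula N 155/299 = 51.8% → Formula N
Blend 3 wins each soil group but Formula N wins overall — the comparison reverses. Blend 3's plots skew toward clay, which has a lower base rate.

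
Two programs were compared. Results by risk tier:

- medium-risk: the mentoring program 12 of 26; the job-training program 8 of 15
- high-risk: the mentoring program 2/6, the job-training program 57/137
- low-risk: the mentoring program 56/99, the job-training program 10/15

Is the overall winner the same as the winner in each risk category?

Medium-risk: the mentoring program 12/26 = 46.2%, the job-training program 8/15 = 53.3% → the job-training program
High-risk: the mentoring program 2/6 = 33.3%, the job-training program 57/137 = 41.6% → the job-training program
Low-risk: the mentoring program 56/99 = 56.6%, the job-training program 10/15 = 66.7% → the job-training program
Overall: the mentoring program 70/131 = 53.4%, the job-training program 75/167 = 44.9% → the mentoring program
The job-training program wins each risk group but the mentoring program wins overall — the comparison reverses. The job-training program's participants skew toward high-risk, which has a lower base rate.

No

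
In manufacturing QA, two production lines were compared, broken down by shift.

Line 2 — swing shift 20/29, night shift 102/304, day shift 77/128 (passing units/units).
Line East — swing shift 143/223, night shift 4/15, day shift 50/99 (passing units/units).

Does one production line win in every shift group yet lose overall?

Yes

Swing shift: Line 2 20/29 = 69.0%, Line East 143/223 = 64.1% → Line 2
Night shift: Line 2 102/304 = 33.6%, Line East 4/15 = 26.7% → Line 2
Day shift: Line 2 77/128 = 60.2%, Line East 50/99 = 50.5% → Line 2
Overall: Line 2 199/461 = 43.2%, Line East 197/337 = 58.5% → Line East
Line 2 wins each shift group but Line East wins overall — the comparison reverses. Line 2's units skew toward night shift, which has a lower base rate.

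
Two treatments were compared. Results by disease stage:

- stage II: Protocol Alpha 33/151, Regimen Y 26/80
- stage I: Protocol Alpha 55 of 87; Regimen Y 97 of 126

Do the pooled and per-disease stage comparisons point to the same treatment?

Yes

Stage II: Protocol Alpha 33/151 = 21.9%, Regimen Y 26/80 = 32.5% → Regimen Y
Stage I: Protocol Alpha 55/87 = 63.2%, Regimen Y 97/126 = 77.0% → Regimen Y
Overall: Protocol Alpha 88/238 = 37.0%, Regimen Y 123/206 = 59.7% → Regimen Y
Regimen Y wins overall and in every disease group — no reversal.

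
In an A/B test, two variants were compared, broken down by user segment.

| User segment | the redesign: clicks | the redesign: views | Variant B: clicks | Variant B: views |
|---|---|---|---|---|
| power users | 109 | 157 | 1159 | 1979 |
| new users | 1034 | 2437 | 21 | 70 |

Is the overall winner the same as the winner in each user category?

Power users: the redesign 109/157 = 69.4%, Variant B 1159/1979 = 58.6% → the redesign
New users: the redesign 1034/2437 = 42.4%, Variant B 21/70 = 30.0% → the redesign
Overall: the redesign 1143/2594 = 44.1%, Variant B 1180/2049 = 57.6% → Variant B
The redesign wins each user group but Variant B wins overall — the comparison reverses. The redesign's views skew toward new users, which has a lower base rate.

No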